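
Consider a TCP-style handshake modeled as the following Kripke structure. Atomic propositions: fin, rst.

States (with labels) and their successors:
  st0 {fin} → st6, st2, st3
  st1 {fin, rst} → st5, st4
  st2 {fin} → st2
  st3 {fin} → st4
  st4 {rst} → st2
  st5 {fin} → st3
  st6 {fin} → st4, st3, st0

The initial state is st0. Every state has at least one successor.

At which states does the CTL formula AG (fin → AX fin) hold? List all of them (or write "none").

{st2, st4}

States satisfying fin → AX fin: {st0, st2, st4, st5}.
States satisfying AG (fin → AX fin): {st2, st4}.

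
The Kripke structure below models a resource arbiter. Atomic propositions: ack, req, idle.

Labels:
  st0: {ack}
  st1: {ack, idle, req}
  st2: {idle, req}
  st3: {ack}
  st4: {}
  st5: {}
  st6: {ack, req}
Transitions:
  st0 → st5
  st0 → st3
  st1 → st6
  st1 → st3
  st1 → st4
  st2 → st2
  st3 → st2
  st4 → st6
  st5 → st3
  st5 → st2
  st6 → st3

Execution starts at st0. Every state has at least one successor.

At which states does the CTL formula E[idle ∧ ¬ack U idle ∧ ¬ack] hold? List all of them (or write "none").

{st2}

States satisfying idle ∧ ¬ack: {st2}.
States satisfying E[idle ∧ ¬ack U idle ∧ ¬ack]: {st2}.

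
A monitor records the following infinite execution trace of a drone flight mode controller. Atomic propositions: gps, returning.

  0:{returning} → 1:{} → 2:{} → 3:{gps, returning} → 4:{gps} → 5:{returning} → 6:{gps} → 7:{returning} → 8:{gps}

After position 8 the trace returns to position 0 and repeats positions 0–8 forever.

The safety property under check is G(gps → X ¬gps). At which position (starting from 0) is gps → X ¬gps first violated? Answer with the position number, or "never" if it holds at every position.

Check gps → X ¬gps at each position in order: 0 ✓, 1 ✓, 2 ✓.
At position 3 the labels are {gps, returning} and the next position 4 has {gps}, so gps → X ¬gps is false there. This is the first violation.

3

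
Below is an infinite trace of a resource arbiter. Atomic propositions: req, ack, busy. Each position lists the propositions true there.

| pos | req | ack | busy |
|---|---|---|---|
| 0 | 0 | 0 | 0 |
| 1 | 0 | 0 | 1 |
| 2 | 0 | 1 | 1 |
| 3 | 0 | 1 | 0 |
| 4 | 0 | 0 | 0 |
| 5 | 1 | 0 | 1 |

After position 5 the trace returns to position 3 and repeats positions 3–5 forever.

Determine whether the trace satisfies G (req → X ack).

req → X ack holds at every position 0..5, and those are all positions ever visited, so G (req → X ack) holds.
Positions where req holds: 5.
Check X ack at each: 5→ok.

Yes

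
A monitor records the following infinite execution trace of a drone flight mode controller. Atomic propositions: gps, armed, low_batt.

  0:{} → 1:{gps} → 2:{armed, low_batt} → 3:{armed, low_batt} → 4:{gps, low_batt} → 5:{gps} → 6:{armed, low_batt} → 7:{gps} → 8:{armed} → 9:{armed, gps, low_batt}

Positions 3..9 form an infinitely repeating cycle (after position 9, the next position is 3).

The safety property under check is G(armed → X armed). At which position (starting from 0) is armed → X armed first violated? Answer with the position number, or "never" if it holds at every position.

Check armed → X armed at each position in order: 0 ✓, 1 ✓, 2 ✓.
At position 3 the labels are {armed, low_batt} and the next position 4 has {gps, low_batt}, so armed → X armed is false there. This is the first violation.

3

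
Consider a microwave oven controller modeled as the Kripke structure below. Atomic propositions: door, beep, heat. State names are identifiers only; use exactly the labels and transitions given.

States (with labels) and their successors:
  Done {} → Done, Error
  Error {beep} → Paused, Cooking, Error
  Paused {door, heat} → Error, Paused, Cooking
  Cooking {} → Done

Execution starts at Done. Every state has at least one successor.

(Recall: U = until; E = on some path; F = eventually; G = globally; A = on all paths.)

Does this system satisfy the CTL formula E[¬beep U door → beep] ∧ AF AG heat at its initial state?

States satisfying ¬beep: {Done, Paused, Cooking}.
States satisfying door → beep: {Done, Error, Cooking}.
States satisfying E[¬beep U door → beep]: {Done, Error, Paused, Cooking}.
States satisfying AG heat: ∅.
States satisfying AF AG heat: ∅.
States satisfying E[¬beep U door → beep] ∧ AF AG heat: ∅.
Done ∉ Sat(E[¬beep U door → beep] ∧ AF AG heat).

Violated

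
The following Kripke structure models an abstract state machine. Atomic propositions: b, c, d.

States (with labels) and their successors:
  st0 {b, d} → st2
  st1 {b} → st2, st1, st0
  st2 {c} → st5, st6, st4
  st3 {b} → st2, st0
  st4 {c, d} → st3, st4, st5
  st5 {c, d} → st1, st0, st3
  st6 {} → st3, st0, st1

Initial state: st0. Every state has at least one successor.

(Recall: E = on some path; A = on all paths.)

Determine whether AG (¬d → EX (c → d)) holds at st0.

Satisfied

States satisfying ¬d → EX (c → d): {st0, st1, st2, st3, st4, st5, st6}.
States satisfying AG (¬d → EX (c → d)): {st0, st1, st2, st3, st4, st5, st6}.
Every state reachable from st0 satisfies ¬d → EX (c → d).
st0 ∈ Sat(AG (¬d → EX (c → d))).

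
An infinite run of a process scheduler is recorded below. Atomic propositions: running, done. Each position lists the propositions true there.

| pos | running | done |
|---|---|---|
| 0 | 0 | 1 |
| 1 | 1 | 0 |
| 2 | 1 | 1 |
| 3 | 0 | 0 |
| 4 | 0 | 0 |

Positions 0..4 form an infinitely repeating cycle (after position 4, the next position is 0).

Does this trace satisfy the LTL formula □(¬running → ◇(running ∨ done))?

¬running → ◇(running ∨ done) holds at every position 0..4, and those are all positions ever visited, so □(¬running → ◇(running ∨ done)) holds.
Positions where ¬running holds: 0, 3, 4.
Check ◇(running ∨ done) at each: 0→ok, 3→ok, 4→ok.

Holds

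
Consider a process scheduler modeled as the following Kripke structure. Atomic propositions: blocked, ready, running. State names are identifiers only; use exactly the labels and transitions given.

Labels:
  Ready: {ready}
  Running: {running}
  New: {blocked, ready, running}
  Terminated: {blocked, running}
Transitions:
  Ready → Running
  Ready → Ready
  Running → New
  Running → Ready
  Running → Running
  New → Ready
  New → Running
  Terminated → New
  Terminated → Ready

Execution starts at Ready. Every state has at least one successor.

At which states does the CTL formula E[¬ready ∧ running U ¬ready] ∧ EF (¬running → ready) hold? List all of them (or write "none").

{Running, Terminated}

States satisfying ¬ready ∧ running: {Running, Terminated}.
States satisfying ¬ready: {Running, Terminated}.
States satisfying E[¬ready ∧ running U ¬ready]: {Running, Terminated}.
States satisfying ¬running → ready: {Ready, Running, New, Terminated}.
States satisfying EF (¬running → ready): {Ready, Running, New, Terminated}.
States satisfying E[¬ready ∧ running U ¬ready] ∧ EF (¬running → ready): {Running, Terminated}.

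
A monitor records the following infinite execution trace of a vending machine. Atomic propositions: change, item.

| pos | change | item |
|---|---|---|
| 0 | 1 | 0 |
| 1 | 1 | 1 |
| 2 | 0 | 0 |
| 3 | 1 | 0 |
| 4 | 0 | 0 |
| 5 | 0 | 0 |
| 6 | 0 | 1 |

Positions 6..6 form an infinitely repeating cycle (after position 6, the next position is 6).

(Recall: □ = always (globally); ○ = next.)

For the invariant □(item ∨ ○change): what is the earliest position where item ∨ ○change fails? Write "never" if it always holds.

3

Check item ∨ ○change at each position in order: 0 ✓, 1 ✓, 2 ✓.
At position 3 the labels are {change} and the next position 4 has {}, so item ∨ ○change is false there. This is the first violation.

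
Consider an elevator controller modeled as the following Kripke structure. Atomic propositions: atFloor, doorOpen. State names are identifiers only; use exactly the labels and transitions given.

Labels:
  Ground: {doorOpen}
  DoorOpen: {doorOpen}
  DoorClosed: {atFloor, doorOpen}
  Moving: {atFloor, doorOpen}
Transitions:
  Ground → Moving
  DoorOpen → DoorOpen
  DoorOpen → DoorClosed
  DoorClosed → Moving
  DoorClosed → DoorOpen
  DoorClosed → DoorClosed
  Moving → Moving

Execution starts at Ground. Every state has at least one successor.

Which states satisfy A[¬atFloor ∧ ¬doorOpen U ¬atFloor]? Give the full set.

{Ground, DoorOpen}

States satisfying ¬atFloor ∧ ¬doorOpen: ∅.
States satisfying ¬atFloor: {Ground, DoorOpen}.
States satisfying A[¬atFloor ∧ ¬doorOpen U ¬atFloor]: {Ground, DoorOpen}.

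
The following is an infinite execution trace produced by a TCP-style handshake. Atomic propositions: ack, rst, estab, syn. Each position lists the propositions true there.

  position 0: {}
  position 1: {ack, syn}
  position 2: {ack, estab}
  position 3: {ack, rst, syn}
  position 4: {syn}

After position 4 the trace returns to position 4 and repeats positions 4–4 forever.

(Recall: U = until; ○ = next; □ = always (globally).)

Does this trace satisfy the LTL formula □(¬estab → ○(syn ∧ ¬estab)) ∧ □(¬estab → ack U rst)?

¬estab → ○(syn ∧ ¬estab) must hold at every position from 0 onward. It fails at position 1, so □(¬estab → ○(syn ∧ ¬estab)) is false.
Positions where ¬estab holds: 0, 1, 3, 4.
Check ○(syn ∧ ¬estab) at each: 0→ok, 1→fails, 3→ok, 4→ok.
¬estab → ack U rst must hold at every position from 0 onward. It fails at position 0, so □(¬estab → ack U rst) is false.
Positions where ¬estab holds: 0, 1, 3, 4.
Check ack U rst at each: 0→fails, 1→ok, 3→ok, 4→fails.
At position 0: □(¬estab → ○(syn ∧ ¬estab)) is false; □(¬estab → ack U rst) is false; so □(¬estab → ○(syn ∧ ¬estab)) ∧ □(¬estab → ack U rst) is false.

Violated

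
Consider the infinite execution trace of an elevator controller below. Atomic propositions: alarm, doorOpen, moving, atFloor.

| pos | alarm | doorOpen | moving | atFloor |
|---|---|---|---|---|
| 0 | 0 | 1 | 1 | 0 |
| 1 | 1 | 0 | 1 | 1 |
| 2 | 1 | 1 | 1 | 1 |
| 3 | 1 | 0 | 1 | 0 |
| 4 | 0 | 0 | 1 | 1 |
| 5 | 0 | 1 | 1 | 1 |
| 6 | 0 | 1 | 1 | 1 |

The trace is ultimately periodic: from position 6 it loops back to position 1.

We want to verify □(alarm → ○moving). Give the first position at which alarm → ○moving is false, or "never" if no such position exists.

never

alarm → ○moving holds at every position 0..6, and those are all the positions the trace ever visits, so the invariant □(alarm → ○moving) is never violated.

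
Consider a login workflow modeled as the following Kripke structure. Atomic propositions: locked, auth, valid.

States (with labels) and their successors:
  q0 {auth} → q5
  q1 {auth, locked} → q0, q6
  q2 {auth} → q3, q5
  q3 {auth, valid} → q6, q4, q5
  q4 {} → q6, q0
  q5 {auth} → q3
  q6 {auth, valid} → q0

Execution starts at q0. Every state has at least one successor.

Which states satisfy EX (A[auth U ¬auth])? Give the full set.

States satisfying A[auth U ¬auth]: {q4}.
States satisfying EX (A[auth U ¬auth]): {q3}.

{q3}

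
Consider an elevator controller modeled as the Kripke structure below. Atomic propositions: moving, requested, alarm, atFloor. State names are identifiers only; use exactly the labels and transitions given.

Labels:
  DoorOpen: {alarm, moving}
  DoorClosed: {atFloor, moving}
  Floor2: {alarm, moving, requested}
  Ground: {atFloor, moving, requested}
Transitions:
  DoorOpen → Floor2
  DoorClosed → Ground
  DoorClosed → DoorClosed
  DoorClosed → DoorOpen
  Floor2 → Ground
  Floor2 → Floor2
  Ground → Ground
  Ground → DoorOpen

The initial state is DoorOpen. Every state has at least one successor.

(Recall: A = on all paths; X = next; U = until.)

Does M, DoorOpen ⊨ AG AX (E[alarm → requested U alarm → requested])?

States satisfying AX (E[alarm → requested U alarm → requested]): {DoorOpen, Floor2}.
States satisfying AG AX (E[alarm → requested U alarm → requested]): ∅.
Ground is reachable from DoorOpen and violates AX (E[alarm → requested U alarm → requested]), so AG fails at DoorOpen.
DoorOpen ∉ Sat(AG AX (E[alarm → requested U alarm → requested])).

Violated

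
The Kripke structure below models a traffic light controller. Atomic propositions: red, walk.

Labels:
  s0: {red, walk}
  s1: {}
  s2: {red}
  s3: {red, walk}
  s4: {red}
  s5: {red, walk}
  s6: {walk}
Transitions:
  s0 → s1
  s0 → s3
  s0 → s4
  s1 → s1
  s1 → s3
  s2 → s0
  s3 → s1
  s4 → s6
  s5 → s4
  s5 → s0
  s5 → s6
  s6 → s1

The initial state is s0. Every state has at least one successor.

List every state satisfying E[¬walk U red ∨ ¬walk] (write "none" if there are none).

States satisfying ¬walk: {s1, s2, s4}.
States satisfying red ∨ ¬walk: {s0, s1, s2, s3, s4, s5}.
States satisfying E[¬walk U red ∨ ¬walk]: {s0, s1, s2, s3, s4, s5}.

{s0, s1, s2, s3, s4, s5}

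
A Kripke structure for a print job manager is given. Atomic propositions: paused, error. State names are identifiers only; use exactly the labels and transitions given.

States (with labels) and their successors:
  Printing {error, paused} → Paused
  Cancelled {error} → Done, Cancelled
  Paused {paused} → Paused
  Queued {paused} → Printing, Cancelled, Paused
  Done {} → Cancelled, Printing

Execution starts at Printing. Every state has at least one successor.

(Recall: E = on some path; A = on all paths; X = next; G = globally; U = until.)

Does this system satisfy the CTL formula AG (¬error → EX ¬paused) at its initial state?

States satisfying ¬error → EX ¬paused: {Printing, Cancelled, Queued, Done}.
States satisfying AG (¬error → EX ¬paused): ∅.
Paused is reachable from Printing and violates ¬error → EX ¬paused, so AG fails at Printing.
Printing ∉ Sat(AG (¬error → EX ¬paused)).

Violated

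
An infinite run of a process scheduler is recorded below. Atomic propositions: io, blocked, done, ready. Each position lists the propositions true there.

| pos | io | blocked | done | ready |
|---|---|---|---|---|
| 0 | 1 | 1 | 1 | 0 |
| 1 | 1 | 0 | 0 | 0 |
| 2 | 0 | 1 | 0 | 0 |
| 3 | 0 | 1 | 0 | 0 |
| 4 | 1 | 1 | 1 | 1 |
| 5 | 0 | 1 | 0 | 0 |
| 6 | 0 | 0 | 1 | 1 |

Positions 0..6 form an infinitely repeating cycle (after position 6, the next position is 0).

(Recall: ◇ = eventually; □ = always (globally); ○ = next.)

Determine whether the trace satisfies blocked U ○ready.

No

Walking from position 0: at position 1, ○ready has not yet held and blocked fails, so blocked U ○ready is false.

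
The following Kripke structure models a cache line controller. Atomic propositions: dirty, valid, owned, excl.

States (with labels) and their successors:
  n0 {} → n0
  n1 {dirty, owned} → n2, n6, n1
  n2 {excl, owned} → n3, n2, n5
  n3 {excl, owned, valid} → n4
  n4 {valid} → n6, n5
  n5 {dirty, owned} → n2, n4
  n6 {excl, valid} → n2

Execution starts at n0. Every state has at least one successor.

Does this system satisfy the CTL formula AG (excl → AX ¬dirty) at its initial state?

States satisfying excl → AX ¬dirty: {n0, n1, n3, n4, n5, n6}.
States satisfying AG (excl → AX ¬dirty): {n0}.
Every state reachable from n0 satisfies excl → AX ¬dirty.
n0 ∈ Sat(AG (excl → AX ¬dirty)).

Satisfied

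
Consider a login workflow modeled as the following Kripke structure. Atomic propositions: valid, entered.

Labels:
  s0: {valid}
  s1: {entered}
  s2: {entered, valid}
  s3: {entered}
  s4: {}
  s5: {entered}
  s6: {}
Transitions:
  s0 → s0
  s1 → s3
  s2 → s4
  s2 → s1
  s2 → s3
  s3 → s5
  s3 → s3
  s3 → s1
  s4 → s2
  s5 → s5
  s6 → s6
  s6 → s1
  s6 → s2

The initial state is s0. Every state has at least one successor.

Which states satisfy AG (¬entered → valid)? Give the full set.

States satisfying ¬entered → valid: {s0, s1, s2, s3, s5}.
States satisfying AG (¬entered → valid): {s0, s1, s3, s5}.

{s0, s1, s3, s5}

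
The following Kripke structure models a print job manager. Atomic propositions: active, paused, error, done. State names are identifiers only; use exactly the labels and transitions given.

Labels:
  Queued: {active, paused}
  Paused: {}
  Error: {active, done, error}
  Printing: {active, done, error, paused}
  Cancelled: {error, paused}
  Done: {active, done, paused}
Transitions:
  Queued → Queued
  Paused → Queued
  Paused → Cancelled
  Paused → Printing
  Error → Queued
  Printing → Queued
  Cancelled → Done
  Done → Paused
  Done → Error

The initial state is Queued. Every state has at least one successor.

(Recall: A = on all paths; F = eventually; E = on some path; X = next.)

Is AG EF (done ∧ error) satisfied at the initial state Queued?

States satisfying EF (done ∧ error): {Paused, Error, Printing, Cancelled, Done}.
States satisfying AG EF (done ∧ error): ∅.
Queued is reachable from Queued and violates EF (done ∧ error), so AG fails at Queued.
Queued ∉ Sat(AG EF (done ∧ error)).

No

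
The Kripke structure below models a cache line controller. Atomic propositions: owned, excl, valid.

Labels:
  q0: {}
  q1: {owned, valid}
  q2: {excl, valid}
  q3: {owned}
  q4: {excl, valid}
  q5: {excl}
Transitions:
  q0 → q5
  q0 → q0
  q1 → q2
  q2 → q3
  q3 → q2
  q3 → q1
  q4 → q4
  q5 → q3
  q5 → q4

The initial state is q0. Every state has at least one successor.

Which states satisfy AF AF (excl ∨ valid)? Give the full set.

{q1, q2, q3, q4, q5}

States satisfying AF (excl ∨ valid): {q1, q2, q3, q4, q5}.
States satisfying AF AF (excl ∨ valid): {q1, q2, q3, q4, q5}.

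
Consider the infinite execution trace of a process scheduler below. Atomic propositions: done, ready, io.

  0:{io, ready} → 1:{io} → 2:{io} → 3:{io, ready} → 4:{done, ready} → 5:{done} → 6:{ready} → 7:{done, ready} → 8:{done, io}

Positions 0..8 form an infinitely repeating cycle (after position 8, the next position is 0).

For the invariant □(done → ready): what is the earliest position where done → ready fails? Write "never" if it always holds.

Check done → ready at each position in order: 0 ✓, 1 ✓, 2 ✓, 3 ✓, 4 ✓.
At position 5 the labels are {done}, so done → ready is false there. This is the first violation.

5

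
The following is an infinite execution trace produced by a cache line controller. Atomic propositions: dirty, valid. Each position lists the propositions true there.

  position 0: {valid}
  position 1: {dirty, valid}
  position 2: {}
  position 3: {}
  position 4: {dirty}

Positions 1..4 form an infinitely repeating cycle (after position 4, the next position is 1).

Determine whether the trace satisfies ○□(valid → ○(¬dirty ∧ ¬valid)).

The position after 0 is 1; □(valid → ○(¬dirty ∧ ¬valid)) is true there.

Satisfied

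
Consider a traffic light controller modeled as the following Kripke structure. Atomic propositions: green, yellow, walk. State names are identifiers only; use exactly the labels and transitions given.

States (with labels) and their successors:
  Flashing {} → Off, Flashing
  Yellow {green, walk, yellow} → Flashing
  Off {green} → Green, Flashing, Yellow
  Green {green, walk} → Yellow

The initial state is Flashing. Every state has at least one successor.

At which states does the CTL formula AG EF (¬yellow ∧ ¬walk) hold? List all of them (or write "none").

{Flashing, Yellow, Off, Green}

States satisfying EF (¬yellow ∧ ¬walk): {Flashing, Yellow, Off, Green}.
States satisfying AG EF (¬yellow ∧ ¬walk): {Flashing, Yellow, Off, Green}.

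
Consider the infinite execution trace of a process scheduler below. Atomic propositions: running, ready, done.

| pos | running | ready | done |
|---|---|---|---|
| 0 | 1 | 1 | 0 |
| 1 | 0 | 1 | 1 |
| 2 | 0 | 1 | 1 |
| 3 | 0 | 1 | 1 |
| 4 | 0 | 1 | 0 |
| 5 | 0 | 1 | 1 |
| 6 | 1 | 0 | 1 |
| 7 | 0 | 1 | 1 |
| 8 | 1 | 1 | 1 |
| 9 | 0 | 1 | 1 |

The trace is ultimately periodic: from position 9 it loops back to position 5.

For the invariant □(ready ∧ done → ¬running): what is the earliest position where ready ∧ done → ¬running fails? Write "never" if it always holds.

8

Check ready ∧ done → ¬running at each position in order: 0 ✓, 1 ✓, 2 ✓, 3 ✓, 4 ✓, 5 ✓, 6 ✓, 7 ✓.
At position 8 the labels are {done, ready, running}, so ready ∧ done → ¬running is false there. This is the first violation.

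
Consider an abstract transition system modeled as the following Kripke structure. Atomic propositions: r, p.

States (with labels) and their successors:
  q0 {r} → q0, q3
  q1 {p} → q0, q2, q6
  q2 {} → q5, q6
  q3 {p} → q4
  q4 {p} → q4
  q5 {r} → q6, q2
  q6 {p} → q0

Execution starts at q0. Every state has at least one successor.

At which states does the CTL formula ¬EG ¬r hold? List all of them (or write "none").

{q0, q1, q2, q5, q6}

States satisfying ¬r: {q1, q2, q3, q4, q6}.
States satisfying EG ¬r: {q3, q4}.
States satisfying ¬EG ¬r: {q0, q1, q2, q5, q6}.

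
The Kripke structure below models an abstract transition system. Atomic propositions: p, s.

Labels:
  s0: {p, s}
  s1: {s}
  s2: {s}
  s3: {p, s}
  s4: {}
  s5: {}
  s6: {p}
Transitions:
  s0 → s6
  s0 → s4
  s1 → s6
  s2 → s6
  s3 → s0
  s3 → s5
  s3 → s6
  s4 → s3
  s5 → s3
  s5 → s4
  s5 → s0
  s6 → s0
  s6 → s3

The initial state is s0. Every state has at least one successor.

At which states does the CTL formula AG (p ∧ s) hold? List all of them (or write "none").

none

States satisfying p ∧ s: {s0, s3}.
States satisfying AG (p ∧ s): ∅.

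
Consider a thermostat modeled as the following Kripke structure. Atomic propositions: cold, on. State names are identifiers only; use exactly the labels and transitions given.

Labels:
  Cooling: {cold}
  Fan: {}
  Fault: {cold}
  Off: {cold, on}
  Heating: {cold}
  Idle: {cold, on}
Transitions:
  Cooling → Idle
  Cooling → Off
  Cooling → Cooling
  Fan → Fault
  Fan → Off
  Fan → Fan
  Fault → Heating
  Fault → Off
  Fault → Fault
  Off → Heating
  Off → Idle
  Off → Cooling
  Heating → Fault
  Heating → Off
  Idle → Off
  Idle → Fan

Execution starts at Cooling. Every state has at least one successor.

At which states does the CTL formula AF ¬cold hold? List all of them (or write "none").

States satisfying ¬cold: {Fan}.
States satisfying AF ¬cold: {Fan}.

{Fan}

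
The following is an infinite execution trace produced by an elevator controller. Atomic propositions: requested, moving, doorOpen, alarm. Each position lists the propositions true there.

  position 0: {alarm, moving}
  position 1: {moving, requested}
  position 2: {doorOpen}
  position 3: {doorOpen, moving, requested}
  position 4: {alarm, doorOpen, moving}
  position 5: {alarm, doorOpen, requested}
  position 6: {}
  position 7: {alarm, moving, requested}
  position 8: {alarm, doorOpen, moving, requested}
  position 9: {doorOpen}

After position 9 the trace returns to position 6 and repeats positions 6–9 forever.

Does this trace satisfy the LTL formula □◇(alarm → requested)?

Satisfied

◇(alarm → requested) holds at every position 0..9, and those are all positions ever visited, so □◇(alarm → requested) holds.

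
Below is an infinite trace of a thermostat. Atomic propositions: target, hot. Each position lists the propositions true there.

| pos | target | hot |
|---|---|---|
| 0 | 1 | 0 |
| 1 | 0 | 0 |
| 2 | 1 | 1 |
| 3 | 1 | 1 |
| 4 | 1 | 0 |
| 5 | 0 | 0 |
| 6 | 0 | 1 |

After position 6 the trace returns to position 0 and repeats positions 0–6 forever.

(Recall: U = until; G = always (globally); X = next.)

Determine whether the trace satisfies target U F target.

Walking from position 0: F target first holds at position 0, and target holds at every earlier position along the way, so target U F target holds.

Holds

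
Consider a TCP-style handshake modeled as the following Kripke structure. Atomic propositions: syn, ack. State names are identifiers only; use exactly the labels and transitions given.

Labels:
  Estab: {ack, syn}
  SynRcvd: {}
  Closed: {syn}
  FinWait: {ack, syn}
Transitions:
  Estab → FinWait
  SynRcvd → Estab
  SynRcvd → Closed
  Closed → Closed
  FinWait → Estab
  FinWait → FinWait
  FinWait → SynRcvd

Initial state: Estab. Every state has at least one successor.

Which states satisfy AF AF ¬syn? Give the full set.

{SynRcvd}

States satisfying AF ¬syn: {SynRcvd}.
States satisfying AF AF ¬syn: {SynRcvd}.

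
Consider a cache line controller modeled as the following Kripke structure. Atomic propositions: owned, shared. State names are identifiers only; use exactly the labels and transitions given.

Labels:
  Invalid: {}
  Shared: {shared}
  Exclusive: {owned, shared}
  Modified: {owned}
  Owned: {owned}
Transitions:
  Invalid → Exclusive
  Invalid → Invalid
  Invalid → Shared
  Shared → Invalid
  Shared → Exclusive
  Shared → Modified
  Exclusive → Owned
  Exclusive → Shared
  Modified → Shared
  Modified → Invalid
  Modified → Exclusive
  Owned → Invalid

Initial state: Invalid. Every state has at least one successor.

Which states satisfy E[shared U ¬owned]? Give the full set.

States satisfying shared: {Shared, Exclusive}.
States satisfying ¬owned: {Invalid, Shared}.
States satisfying E[shared U ¬owned]: {Invalid, Shared, Exclusive}.

{Invalid, Shared, Exclusive}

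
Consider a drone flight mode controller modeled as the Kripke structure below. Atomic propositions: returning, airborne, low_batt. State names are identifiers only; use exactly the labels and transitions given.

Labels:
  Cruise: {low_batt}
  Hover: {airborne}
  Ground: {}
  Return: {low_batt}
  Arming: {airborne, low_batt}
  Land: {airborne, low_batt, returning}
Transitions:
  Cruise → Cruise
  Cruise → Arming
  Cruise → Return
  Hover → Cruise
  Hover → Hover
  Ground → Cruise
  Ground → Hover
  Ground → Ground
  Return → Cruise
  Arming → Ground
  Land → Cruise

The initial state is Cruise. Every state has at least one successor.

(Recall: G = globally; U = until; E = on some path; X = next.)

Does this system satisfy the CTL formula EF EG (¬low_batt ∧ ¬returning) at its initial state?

States satisfying EG (¬low_batt ∧ ¬returning): {Hover, Ground}.
States satisfying EF EG (¬low_batt ∧ ¬returning): {Cruise, Hover, Ground, Return, Arming, Land}.
Some path from Cruise reaches a state where EG (¬low_batt ∧ ¬returning) holds.
Cruise ∈ Sat(EF EG (¬low_batt ∧ ¬returning)).

Satisfied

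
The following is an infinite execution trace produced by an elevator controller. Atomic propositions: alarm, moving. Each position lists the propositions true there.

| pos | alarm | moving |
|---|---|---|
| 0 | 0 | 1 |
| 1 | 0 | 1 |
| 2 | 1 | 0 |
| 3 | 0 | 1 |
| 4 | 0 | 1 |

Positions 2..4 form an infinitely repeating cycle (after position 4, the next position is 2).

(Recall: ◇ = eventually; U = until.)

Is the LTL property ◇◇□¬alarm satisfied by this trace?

◇□¬alarm is false at every position 0..4, so it never becomes true and ◇◇□¬alarm fails.

Violated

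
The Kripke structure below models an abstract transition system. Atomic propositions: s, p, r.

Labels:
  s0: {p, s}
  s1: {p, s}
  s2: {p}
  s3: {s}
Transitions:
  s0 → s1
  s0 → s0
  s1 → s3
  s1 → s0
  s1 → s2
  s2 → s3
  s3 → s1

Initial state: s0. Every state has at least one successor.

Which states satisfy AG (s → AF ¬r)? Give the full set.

States satisfying s → AF ¬r: {s0, s1, s2, s3}.
States satisfying AG (s → AF ¬r): {s0, s1, s2, s3}.

{s0, s1, s2, s3}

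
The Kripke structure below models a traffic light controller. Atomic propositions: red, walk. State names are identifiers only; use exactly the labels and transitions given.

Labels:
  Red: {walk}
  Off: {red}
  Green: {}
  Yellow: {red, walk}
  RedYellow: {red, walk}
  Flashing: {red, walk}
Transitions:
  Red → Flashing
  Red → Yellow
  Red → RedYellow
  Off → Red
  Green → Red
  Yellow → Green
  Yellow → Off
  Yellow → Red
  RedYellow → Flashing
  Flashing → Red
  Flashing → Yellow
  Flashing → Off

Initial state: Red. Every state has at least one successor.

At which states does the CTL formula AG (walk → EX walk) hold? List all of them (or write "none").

States satisfying walk → EX walk: {Red, Off, Green, Yellow, RedYellow, Flashing}.
States satisfying AG (walk → EX walk): {Red, Off, Green, Yellow, RedYellow, Flashing}.

{Red, Off, Green, Yellow, RedYellow, Flashing}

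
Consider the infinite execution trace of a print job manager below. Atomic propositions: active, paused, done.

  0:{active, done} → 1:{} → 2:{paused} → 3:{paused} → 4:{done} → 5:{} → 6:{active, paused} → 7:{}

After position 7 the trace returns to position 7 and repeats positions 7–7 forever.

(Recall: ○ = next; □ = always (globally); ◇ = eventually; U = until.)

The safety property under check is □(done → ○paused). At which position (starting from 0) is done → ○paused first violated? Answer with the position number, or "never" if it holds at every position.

0

At position 0 the labels are {active, done} and the next position 1 has {}, so done → ○paused is false there. This is the first violation.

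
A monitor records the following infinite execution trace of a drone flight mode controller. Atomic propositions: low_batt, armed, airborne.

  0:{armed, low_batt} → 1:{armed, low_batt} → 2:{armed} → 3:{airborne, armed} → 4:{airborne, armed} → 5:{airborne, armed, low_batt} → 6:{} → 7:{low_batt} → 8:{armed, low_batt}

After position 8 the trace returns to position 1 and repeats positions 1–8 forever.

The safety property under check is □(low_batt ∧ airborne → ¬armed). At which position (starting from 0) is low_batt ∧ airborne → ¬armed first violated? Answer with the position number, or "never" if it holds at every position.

Check low_batt ∧ airborne → ¬armed at each position in order: 0 ✓, 1 ✓, 2 ✓, 3 ✓, 4 ✓.
At position 5 the labels are {airborne, armed, low_batt}, so low_batt ∧ airborne → ¬armed is false there. This is the first violation.

5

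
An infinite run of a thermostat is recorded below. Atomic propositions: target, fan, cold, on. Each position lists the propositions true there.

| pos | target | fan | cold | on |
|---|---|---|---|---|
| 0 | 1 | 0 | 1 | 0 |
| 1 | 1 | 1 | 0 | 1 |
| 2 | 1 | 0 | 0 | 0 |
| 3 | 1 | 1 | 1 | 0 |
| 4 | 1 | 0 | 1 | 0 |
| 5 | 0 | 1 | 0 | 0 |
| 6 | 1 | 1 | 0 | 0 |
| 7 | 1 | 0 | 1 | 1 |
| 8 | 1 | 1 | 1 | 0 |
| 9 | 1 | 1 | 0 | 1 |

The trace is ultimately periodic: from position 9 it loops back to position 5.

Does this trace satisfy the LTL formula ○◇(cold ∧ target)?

The position after 0 is 1; ◇(cold ∧ target) is true there.

Satisfied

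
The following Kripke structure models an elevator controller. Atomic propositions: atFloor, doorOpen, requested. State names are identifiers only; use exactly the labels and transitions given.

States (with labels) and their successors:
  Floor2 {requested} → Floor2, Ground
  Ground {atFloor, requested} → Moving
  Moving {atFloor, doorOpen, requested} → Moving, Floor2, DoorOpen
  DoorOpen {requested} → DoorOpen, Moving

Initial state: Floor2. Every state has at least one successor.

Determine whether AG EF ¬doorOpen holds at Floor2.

Satisfied

States satisfying EF ¬doorOpen: {Floor2, Ground, Moving, DoorOpen}.
States satisfying AG EF ¬doorOpen: {Floor2, Ground, Moving, DoorOpen}.
Every state reachable from Floor2 satisfies EF ¬doorOpen.
Floor2 ∈ Sat(AG EF ¬doorOpen).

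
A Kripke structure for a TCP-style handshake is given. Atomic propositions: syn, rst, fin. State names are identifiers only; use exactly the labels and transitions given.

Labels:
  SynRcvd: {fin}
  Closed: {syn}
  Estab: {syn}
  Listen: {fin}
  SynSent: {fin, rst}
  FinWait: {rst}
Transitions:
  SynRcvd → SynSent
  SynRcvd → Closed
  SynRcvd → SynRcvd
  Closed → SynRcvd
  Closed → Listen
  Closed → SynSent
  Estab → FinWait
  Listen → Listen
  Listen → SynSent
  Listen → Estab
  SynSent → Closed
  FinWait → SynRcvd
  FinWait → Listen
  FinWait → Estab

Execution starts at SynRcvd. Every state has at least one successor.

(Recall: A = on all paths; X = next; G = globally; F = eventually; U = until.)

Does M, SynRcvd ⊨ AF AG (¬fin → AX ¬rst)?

States satisfying AG (¬fin → AX ¬rst): ∅.
States satisfying AF AG (¬fin → AX ¬rst): ∅.
There is a path from SynRcvd along which AG (¬fin → AX ¬rst) never holds.
SynRcvd ∉ Sat(AF AG (¬fin → AX ¬rst)).

No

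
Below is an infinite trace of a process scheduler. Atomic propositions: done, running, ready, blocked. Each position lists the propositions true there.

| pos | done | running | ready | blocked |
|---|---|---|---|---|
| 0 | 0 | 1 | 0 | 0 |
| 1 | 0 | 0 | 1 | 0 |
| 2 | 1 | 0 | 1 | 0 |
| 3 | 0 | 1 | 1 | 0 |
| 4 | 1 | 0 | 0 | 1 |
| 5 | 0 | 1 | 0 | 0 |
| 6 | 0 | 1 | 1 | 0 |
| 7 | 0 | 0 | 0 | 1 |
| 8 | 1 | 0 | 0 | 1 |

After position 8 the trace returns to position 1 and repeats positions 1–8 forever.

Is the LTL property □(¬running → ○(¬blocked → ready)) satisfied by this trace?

¬running → ○(¬blocked → ready) must hold at every position from 0 onward. It fails at position 4, so □(¬running → ○(¬blocked → ready)) is false.
Positions where ¬running holds: 1, 2, 4, 7, 8.
Check ○(¬blocked → ready) at each: 1→ok, 2→ok, 4→fails, 7→ok, 8→ok.

Does not hold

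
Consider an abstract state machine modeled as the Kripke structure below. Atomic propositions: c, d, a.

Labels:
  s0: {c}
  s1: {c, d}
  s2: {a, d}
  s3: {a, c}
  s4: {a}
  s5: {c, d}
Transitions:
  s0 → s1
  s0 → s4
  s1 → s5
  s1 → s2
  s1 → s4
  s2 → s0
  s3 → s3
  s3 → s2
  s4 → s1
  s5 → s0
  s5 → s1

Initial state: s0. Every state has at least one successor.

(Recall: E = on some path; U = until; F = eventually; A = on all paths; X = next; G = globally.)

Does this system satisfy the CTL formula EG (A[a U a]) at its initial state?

States satisfying A[a U a]: {s2, s3, s4}.
States satisfying EG (A[a U a]): {s3}.
No suitable path/successor from s0 witnesses the formula.
s0 ∉ Sat(EG (A[a U a])).

Does not hold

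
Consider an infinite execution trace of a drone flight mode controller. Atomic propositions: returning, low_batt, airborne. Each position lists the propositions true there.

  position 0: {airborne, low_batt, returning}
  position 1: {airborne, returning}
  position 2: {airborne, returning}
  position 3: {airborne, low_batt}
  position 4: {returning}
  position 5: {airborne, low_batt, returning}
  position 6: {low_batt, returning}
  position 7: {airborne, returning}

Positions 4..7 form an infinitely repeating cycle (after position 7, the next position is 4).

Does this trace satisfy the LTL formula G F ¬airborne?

Yes

F ¬airborne holds at every position 0..7, and those are all positions ever visited, so G F ¬airborne holds.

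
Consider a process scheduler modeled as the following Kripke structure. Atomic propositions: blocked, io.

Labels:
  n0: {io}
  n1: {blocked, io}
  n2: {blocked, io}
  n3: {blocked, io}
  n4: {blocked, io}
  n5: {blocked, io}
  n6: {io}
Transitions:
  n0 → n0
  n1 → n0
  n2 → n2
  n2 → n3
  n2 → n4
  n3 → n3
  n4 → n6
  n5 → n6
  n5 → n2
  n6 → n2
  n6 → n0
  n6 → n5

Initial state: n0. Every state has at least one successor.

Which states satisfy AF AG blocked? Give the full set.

States satisfying AG blocked: {n3}.
States satisfying AF AG blocked: {n3}.

{n3}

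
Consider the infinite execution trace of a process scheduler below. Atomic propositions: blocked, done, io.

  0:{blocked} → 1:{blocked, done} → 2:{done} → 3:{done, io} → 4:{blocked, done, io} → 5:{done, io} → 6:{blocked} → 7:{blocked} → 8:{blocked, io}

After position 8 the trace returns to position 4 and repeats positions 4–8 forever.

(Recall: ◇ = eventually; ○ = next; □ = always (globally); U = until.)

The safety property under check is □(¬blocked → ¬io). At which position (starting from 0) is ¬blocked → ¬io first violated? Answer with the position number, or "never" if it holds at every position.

3

Check ¬blocked → ¬io at each position in order: 0 ✓, 1 ✓, 2 ✓.
At position 3 the labels are {done, io}, so ¬blocked → ¬io is false there. This is the first violation.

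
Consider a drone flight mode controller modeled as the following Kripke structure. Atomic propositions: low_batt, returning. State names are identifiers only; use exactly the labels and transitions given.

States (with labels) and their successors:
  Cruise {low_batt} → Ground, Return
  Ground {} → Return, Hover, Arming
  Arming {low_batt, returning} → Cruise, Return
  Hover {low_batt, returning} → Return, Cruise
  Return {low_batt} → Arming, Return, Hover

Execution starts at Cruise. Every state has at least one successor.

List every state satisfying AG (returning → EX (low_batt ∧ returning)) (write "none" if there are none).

States satisfying returning → EX (low_batt ∧ returning): {Cruise, Ground, Return}.
States satisfying AG (returning → EX (low_batt ∧ returning)): ∅.

none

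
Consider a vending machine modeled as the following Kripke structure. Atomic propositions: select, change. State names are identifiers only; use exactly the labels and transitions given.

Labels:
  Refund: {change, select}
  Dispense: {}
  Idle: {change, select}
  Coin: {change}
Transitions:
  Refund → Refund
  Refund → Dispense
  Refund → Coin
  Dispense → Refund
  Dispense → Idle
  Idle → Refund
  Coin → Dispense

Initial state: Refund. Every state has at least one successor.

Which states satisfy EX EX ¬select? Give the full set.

States satisfying EX ¬select: {Refund, Coin}.
States satisfying EX EX ¬select: {Refund, Dispense, Idle}.

{Refund, Dispense, Idle}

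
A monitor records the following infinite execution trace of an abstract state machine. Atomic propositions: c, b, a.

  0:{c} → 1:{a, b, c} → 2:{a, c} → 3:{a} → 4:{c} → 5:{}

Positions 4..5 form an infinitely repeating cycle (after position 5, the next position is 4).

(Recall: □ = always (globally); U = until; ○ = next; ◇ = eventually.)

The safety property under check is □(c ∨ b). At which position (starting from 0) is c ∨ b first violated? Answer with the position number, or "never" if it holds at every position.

3

Check c ∨ b at each position in order: 0 ✓, 1 ✓, 2 ✓.
At position 3 the labels are {a}, so c ∨ b is false there. This is the first violation.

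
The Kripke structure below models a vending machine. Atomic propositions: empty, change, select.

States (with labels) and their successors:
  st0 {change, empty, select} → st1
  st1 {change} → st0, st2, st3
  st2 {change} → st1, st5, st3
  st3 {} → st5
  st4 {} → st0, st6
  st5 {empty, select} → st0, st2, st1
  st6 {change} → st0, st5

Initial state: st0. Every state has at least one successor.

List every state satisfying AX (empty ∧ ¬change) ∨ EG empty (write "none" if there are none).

States satisfying empty ∧ ¬change: {st5}.
States satisfying AX (empty ∧ ¬change): {st3}.
States satisfying empty: {st0, st5}.
States satisfying EG empty: ∅.
States satisfying AX (empty ∧ ¬change) ∨ EG empty: {st3}.

{st3}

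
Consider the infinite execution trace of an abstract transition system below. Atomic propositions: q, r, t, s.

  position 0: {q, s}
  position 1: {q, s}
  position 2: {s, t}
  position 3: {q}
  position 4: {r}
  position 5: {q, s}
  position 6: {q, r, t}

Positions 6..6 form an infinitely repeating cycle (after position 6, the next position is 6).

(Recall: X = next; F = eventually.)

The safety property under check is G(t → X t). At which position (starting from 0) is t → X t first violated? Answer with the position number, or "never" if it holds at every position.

2

Check t → X t at each position in order: 0 ✓, 1 ✓.
At position 2 the labels are {s, t} and the next position 3 has {q}, so t → X t is false there. This is the first violation.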